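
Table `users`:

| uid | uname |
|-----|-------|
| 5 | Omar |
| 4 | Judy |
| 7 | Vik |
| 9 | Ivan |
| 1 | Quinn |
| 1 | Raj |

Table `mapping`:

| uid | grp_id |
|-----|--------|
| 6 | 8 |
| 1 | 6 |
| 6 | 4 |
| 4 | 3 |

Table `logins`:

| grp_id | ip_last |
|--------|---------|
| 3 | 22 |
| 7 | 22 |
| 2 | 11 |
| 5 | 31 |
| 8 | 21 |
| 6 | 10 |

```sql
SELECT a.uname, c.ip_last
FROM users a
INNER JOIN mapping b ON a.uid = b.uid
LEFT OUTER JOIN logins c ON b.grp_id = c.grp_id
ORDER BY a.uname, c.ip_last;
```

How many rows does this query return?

3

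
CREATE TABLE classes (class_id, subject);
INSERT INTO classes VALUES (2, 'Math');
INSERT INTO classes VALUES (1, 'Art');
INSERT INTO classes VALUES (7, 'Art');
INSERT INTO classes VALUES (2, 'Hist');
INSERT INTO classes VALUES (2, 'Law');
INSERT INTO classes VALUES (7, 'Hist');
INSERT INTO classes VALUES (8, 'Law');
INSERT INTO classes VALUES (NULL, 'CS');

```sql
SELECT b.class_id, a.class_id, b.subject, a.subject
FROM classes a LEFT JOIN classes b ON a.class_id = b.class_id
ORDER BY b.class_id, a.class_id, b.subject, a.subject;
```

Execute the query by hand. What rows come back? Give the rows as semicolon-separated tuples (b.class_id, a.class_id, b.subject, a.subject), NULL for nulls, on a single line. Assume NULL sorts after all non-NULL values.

(1, 1, Art, Art); (2, 2, Hist, Hist); (2, 2, Hist, Law); (2, 2, Hist, Math); (2, 2, Law, Hist); (2, 2, Law, Law); (2, 2, Law, Math); (2, 2, Math, Hist); (2, 2, Math, Law); (2, 2, Math, Math); (7, 7, Art, Art); (7, 7, Art, Hist); (7, 7, Hist, Art); (7, 7, Hist, Hist); (8, 8, Law, Law); (NULL, NULL, NULL, CS)

LEFT JOIN keeps every row from `classes a`; unmatched rows get NULL for `classes b`'s columns.
Matching on a.class_id = b.class_id. A NULL in a compared column never satisfies the condition.
- a row (class_id=2): matches 3 b row(s) → 3 output row(s).
- a row (class_id=1): matches 1 b row(s) → 1 output row(s).
- a row (class_id=7): matches 2 b row(s) → 2 output row(s).
- a row (class_id=2): matches 3 b row(s) → 3 output row(s).
- a row (class_id=2): matches 3 b row(s) → 3 output row(s).
- a row (class_id=7): matches 2 b row(s) → 2 output row(s).
- a row (class_id=8): matches 1 b row(s) → 1 output row(s).
- a row (class_id=NULL): no match → kept, b columns NULL.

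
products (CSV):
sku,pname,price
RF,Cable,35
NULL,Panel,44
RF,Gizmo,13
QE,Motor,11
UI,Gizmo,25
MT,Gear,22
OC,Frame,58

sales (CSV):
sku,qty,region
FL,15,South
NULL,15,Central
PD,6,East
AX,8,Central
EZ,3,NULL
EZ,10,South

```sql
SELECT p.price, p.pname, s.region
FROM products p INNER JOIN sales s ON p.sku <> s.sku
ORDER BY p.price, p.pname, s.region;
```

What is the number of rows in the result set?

30

INNER JOIN keeps only pairs where the ON condition holds.
Matching on p.sku <> s.sku. A NULL in a compared column never satisfies the condition.
- p row (sku=RF): matches 5 s row(s) → 5 output row(s).
- p row (sku=NULL): no match → dropped.
- p row (sku=RF): matches 5 s row(s) → 5 output row(s).
- p row (sku=QE): matches 5 s row(s) → 5 output row(s).
- p row (sku=UI): matches 5 s row(s) → 5 output row(s).
- p row (sku=MT): matches 5 s row(s) → 5 output row(s).
- p row (sku=OC): matches 5 s row(s) → 5 output row(s).
Total: 30 rows.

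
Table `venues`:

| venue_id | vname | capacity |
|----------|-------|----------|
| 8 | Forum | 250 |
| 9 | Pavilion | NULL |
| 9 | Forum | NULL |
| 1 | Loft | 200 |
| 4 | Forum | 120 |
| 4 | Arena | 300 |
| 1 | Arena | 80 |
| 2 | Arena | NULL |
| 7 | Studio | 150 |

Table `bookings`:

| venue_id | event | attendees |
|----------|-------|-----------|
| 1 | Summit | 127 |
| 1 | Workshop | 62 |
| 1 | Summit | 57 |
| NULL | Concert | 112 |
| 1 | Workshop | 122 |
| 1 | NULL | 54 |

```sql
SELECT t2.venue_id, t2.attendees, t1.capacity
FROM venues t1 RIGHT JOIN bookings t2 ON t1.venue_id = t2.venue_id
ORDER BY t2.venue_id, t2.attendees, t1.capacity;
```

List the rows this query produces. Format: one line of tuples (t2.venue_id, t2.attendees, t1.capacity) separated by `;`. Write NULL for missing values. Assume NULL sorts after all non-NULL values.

(1, 54, 80); (1, 54, 200); (1, 57, 80); (1, 57, 200); (1, 62, 80); (1, 62, 200); (1, 122, 80); (1, 122, 200); (1, 127, 80); (1, 127, 200); (NULL, 112, NULL)

RIGHT JOIN keeps every row from `bookings`; unmatched rows get NULL for `venues`'s columns.
Matching on t1.venue_id = t2.venue_id. A NULL in a compared column never satisfies the condition.
- venue_id=8: no matching t2 row.
- venue_id=9: no matching t2 row.
- venue_id=9: no matching t2 row.
- venue_id=1: 5 matching t2 row(s), so 5 row(s) emitted.
- venue_id=4: no matching t2 row.
- venue_id=4: no matching t2 row.
- venue_id=1: 5 matching t2 row(s), so 5 row(s) emitted.
- venue_id=2: no matching t2 row.
- venue_id=7: no matching t2 row.
- 1 t2 row(s) had no t1 match → kept, t1 columns NULL.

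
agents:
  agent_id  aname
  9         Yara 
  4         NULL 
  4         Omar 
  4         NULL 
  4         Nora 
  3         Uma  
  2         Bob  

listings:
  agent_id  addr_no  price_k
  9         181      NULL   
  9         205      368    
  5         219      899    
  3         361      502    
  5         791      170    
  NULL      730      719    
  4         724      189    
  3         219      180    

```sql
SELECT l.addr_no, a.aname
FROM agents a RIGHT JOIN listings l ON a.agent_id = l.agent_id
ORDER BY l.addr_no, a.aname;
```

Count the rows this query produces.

RIGHT JOIN keeps every row from `listings`; unmatched rows get NULL for `agents`'s columns.
Matching on a.agent_id = l.agent_id. A NULL in a compared column never satisfies the condition.
Matched pairs: 8; unmatched l rows kept: 3.
Total: 8 matched + 3 padded = 11 rows.

11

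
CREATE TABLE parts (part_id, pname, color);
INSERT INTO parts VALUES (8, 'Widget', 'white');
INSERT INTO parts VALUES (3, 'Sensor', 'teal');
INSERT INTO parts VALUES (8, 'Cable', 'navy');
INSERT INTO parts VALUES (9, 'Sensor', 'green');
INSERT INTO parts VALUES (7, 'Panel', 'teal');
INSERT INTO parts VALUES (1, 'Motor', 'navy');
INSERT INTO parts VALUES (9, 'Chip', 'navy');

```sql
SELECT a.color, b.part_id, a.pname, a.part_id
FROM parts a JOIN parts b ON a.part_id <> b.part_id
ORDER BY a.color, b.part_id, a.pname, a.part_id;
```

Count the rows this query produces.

38

INNER JOIN keeps only pairs where the ON condition holds.
Matching on a.part_id <> b.part_id.
Matched pairs: 38.
Total: 38 rows.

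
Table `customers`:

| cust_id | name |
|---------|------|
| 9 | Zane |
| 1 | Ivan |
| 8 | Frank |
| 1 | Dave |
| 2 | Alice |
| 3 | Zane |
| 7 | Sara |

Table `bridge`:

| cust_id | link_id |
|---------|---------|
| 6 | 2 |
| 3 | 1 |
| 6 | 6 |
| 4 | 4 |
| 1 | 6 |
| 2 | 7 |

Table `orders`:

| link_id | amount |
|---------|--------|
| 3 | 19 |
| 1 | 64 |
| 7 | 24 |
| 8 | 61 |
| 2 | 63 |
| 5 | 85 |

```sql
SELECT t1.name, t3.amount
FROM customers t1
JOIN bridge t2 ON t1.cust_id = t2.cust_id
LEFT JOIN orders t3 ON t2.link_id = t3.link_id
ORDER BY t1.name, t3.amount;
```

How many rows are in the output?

4

Evaluate left to right. First `customers t1 INNER JOIN bridge t2` on cust_id: 4 row(s).
Then LEFT JOIN `orders t3` on link_id: each of those 4 rows is kept; rows whose t2.link_id has no match in t3 get NULL for t3's columns.
Result: 4 row(s).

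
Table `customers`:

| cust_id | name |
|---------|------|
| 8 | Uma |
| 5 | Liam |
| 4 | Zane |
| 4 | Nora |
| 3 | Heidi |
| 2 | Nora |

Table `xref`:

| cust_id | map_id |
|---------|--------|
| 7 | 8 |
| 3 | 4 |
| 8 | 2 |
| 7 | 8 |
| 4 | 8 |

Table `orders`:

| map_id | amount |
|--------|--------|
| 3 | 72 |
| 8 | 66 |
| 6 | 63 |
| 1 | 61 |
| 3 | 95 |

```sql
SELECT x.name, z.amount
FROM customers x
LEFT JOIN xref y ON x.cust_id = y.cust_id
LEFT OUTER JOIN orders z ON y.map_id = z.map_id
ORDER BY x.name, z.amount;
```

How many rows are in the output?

Joins associate left-to-right: customers LEFT JOIN xref on cust_id gives 6 intermediate row(s).
Then LEFT JOIN `orders z` on map_id: each of those 6 rows is kept; rows whose y.map_id has no match in z get NULL for z's columns.
Result: 6 row(s).

6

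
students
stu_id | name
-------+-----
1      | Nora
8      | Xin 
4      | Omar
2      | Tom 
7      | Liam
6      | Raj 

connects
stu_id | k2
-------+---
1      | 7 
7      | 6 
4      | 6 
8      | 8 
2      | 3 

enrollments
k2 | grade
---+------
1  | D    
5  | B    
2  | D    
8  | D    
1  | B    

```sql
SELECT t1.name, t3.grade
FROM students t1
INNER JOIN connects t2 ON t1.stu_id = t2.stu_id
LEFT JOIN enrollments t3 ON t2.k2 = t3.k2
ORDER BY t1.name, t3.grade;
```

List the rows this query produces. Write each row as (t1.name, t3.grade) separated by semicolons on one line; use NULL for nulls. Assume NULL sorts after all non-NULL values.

(Liam, NULL); (Nora, NULL); (Omar, NULL); (Tom, NULL); (Xin, D)

Evaluate left to right. First `students t1 INNER JOIN connects t2` on stu_id: 5 row(s).
Then LEFT JOIN `enrollments t3` on k2: each of those 5 rows is kept; rows whose t2.k2 has no match in t3 get NULL for t3's columns.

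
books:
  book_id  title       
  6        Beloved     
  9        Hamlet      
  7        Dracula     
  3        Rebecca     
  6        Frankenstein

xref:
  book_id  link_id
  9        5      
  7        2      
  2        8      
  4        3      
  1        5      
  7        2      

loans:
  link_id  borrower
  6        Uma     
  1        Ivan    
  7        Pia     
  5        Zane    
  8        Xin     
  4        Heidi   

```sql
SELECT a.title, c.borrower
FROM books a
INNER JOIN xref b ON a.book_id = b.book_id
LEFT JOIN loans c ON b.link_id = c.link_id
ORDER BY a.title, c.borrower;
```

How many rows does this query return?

Joins associate left-to-right: books INNER JOIN xref on book_id gives 3 intermediate row(s).
Then LEFT JOIN `loans c` on link_id: each of those 3 rows is kept; rows whose b.link_id has no match in c get NULL for c's columns.
Result: 3 row(s).

3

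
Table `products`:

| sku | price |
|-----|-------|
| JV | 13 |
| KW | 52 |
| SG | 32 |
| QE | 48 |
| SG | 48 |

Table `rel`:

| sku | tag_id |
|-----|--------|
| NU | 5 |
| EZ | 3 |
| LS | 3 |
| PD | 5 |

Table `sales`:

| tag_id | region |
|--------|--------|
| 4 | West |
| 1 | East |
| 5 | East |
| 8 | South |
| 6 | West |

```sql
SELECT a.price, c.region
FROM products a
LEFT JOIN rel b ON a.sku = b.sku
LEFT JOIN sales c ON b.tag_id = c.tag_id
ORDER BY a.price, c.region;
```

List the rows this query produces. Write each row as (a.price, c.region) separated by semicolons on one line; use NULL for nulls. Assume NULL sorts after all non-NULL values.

(13, NULL); (32, NULL); (48, NULL); (48, NULL); (52, NULL)

Evaluate left to right. First `products a LEFT JOIN rel b` on sku: 5 row(s).
Then LEFT JOIN `sales c` on tag_id: each of those 5 rows is kept; rows whose b.tag_id has no match in c get NULL for c's columns.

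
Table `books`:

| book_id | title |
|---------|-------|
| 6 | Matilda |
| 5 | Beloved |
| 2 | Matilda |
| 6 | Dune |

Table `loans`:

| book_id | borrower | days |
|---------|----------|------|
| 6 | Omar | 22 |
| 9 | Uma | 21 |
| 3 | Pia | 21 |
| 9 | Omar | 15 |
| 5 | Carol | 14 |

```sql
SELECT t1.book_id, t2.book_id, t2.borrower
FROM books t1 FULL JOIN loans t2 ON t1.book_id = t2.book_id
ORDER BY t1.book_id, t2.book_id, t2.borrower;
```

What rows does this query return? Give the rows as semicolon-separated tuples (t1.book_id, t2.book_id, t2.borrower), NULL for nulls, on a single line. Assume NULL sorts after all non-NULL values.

(2, NULL, NULL); (5, 5, Carol); (6, 6, Omar); (6, 6, Omar); (NULL, 3, Pia); (NULL, 9, Omar); (NULL, 9, Uma)

FULL OUTER JOIN keeps every row from both sides; unmatched rows get NULL for the other side's columns.
Matching on t1.book_id = t2.book_id.
- t1 row (book_id=6): matches 1 t2 row(s) → 1 output row(s).
- t1 row (book_id=5): matches 1 t2 row(s) → 1 output row(s).
- t1 row (book_id=2): no match → kept, t2 columns NULL.
- t1 row (book_id=6): matches 1 t2 row(s) → 1 output row(s).
- plus 3 unmatched t2 row(s), each kept with NULL t1 columns.
After projecting and ordering:
t1.book_id | t2.book_id | t2.borrower
2 | NULL | NULL
5 | 5 | Carol
6 | 6 | Omar
6 | 6 | Omar
NULL | 3 | Pia
NULL | 9 | Omar
NULL | 9 | Uma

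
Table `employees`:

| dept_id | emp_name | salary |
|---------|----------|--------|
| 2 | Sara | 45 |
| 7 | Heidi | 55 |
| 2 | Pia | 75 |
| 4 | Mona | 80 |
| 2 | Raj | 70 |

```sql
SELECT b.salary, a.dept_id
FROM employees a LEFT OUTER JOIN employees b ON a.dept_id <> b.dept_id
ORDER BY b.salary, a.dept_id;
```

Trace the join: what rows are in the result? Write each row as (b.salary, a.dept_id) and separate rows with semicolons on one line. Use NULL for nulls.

(45, 4); (45, 7); (55, 2); (55, 2); (55, 2); (55, 4); (70, 4); (70, 7); (75, 4); (75, 7); (80, 2); (80, 2); (80, 2); (80, 7)

LEFT JOIN keeps every row from `employees a`; unmatched rows get NULL for `employees b`'s columns.
Matching on a.dept_id <> b.dept_id.
- a[0] dept_id=2 → 2 match(es) in b → 2 row(s).
- a[1] dept_id=7 → 4 match(es) in b → 4 row(s).
- a[2] dept_id=2 → 2 match(es) in b → 2 row(s).
- a[3] dept_id=4 → 4 match(es) in b → 4 row(s).
- a[4] dept_id=2 → 2 match(es) in b → 2 row(s).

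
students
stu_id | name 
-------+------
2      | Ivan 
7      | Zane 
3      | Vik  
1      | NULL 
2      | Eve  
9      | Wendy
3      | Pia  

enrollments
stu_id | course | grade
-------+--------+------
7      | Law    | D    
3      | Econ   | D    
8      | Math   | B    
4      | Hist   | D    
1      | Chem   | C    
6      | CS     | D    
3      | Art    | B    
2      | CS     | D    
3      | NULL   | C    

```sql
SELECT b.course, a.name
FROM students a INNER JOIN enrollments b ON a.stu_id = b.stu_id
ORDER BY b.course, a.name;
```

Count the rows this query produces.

10

INNER JOIN keeps only pairs where the ON condition holds.
Matching on a.stu_id = b.stu_id.
Matched pairs: 10.
Total: 10 rows.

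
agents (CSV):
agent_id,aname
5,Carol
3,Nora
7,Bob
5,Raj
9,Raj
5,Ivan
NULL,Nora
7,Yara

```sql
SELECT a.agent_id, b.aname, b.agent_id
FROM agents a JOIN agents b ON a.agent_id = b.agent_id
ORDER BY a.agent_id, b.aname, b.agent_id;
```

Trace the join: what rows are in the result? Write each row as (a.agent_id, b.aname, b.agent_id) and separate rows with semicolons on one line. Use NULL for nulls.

INNER JOIN keeps only pairs where the ON condition holds.
Matching on a.agent_id = b.agent_id. A NULL in a compared column never satisfies the condition.
- a (agent_id=5) pairs with 3 row(s) of b.
- a (agent_id=3) pairs with 1 row(s) of b.
- a (agent_id=7) pairs with 2 row(s) of b.
- a (agent_id=5) pairs with 3 row(s) of b.
- a (agent_id=9) pairs with 1 row(s) of b.
- a (agent_id=5) pairs with 3 row(s) of b.
- a (agent_id=NULL) has no partner → excluded.
- a (agent_id=7) pairs with 2 row(s) of b.

(3, Nora, 3); (5, Carol, 5); (5, Carol, 5); (5, Carol, 5); (5, Ivan, 5); (5, Ivan, 5); (5, Ivan, 5); (5, Raj, 5); (5, Raj, 5); (5, Raj, 5); (7, Bob, 7); (7, Bob, 7); (7, Yara, 7); (7, Yara, 7); (9, Raj, 9)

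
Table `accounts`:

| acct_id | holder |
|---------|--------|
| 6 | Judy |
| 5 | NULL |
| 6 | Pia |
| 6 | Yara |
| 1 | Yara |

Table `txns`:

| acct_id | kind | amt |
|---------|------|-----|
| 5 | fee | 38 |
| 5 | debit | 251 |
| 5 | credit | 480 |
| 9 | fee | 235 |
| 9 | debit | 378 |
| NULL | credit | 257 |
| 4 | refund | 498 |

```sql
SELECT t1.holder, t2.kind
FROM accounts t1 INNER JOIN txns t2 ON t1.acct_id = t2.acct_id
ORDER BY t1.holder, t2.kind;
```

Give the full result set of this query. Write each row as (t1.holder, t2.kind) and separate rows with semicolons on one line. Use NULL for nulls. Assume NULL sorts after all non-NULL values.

(NULL, credit); (NULL, debit); (NULL, fee)

INNER JOIN keeps only pairs where the ON condition holds.
Matching on t1.acct_id = t2.acct_id. A NULL in a compared column never satisfies the condition.
- acct_id=6: no matching t2 row, dropped.
- acct_id=5: 3 matching t2 row(s), so 3 row(s) emitted.
- acct_id=6: no matching t2 row, dropped.
- acct_id=6: no matching t2 row, dropped.
- acct_id=1: no matching t2 row, dropped.
After projecting and ordering:
t1.holder | t2.kind
NULL | credit
NULL | debit
NULL | fee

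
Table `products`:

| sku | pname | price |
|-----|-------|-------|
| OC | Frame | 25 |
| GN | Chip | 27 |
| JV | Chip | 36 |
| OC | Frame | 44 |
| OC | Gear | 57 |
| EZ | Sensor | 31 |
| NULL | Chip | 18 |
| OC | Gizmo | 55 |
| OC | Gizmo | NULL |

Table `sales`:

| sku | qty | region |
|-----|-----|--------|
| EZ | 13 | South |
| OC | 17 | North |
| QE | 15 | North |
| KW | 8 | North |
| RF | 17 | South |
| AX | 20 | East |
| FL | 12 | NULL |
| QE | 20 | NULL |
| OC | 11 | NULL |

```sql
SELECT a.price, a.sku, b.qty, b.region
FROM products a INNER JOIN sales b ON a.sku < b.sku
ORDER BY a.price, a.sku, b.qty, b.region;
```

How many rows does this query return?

34

INNER JOIN keeps only pairs where the ON condition holds.
Matching on a.sku < b.sku. A NULL in a compared column never satisfies the condition.
- sku=OC: 3 matching b row(s), so 3 row(s) emitted.
- sku=GN: 6 matching b row(s), so 6 row(s) emitted.
- sku=JV: 6 matching b row(s), so 6 row(s) emitted.
- sku=OC: 3 matching b row(s), so 3 row(s) emitted.
- sku=OC: 3 matching b row(s), so 3 row(s) emitted.
- sku=EZ: 7 matching b row(s), so 7 row(s) emitted.
- sku=NULL: no matching b row, dropped.
- sku=OC: 3 matching b row(s), so 3 row(s) emitted.
- sku=OC: 3 matching b row(s), so 3 row(s) emitted.
Total: 34 rows.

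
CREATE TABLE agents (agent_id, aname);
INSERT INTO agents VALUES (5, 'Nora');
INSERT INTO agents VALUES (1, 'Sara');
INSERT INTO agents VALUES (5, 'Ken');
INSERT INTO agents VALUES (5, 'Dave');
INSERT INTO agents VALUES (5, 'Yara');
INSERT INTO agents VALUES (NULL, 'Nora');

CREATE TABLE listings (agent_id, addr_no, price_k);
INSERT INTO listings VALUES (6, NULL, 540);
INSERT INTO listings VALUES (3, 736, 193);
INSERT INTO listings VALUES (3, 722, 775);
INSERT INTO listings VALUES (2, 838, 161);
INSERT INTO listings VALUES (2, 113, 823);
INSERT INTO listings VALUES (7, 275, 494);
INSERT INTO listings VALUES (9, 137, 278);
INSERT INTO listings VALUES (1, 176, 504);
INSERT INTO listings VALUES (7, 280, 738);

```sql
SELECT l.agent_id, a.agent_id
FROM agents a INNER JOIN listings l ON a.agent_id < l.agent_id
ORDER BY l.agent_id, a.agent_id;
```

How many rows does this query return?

INNER JOIN keeps only pairs where the ON condition holds.
Matching on a.agent_id < l.agent_id. A NULL in a compared column never satisfies the condition.
Matched pairs: 24.
Total: 24 rows.

24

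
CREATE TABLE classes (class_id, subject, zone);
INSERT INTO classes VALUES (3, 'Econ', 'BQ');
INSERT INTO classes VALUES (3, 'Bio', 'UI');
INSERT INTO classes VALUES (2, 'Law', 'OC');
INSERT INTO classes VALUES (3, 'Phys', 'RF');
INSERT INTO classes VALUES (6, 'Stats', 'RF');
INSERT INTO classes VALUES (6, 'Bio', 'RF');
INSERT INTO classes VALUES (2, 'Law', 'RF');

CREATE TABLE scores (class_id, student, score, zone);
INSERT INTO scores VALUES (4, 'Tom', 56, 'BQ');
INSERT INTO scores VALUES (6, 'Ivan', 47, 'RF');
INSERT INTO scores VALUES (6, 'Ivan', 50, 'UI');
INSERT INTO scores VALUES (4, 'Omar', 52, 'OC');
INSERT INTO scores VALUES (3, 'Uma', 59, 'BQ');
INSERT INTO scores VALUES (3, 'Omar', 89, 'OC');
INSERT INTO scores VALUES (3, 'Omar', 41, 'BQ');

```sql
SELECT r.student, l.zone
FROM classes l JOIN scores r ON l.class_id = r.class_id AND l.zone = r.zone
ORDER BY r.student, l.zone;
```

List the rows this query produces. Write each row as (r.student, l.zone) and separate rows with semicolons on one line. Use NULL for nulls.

(Ivan, RF); (Ivan, RF); (Omar, BQ); (Uma, BQ)

INNER JOIN keeps only pairs where the ON condition holds.
Matching on l.class_id = r.class_id AND l.zone = r.zone.
Matched pairs: 4.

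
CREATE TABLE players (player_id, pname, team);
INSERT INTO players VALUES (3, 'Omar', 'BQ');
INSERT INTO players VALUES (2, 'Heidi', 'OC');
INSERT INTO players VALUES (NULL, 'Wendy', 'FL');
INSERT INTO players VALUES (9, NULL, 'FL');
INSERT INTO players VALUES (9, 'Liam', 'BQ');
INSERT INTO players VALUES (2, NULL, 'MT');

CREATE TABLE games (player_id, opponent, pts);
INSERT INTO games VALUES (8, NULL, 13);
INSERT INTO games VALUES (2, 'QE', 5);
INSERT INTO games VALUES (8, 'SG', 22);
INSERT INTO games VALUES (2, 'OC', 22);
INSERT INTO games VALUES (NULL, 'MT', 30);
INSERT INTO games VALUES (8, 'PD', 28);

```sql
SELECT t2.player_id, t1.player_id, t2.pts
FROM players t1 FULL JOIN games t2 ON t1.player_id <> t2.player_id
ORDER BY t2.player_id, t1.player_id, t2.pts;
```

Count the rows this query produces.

23

FULL OUTER JOIN keeps every row from both sides; unmatched rows get NULL for the other side's columns.
Matching on t1.player_id <> t2.player_id. A NULL in a compared column never satisfies the condition.
Matched pairs: 21; unmatched t1 rows kept: 1; unmatched t2 rows kept: 1.
Total: 21 matched + 2 padded = 23 rows.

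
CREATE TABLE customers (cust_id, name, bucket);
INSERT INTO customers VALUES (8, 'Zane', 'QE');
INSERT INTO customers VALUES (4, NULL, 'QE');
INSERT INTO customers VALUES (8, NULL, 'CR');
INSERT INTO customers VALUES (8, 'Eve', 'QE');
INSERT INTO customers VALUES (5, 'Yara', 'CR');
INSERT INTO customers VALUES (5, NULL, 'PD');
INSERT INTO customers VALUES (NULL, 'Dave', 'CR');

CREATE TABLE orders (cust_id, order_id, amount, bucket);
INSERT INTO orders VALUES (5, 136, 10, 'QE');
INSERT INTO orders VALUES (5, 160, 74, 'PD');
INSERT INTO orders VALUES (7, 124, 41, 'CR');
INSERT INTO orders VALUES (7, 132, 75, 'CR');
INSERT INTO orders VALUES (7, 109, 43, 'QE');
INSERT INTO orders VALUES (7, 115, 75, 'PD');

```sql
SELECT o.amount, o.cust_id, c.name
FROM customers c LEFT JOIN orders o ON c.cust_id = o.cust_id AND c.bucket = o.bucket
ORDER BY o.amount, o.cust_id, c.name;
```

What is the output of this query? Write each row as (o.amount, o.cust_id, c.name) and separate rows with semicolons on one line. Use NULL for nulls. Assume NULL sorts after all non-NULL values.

LEFT JOIN keeps every row from `customers`; unmatched rows get NULL for `orders`'s columns.
Matching on c.cust_id = o.cust_id AND c.bucket = o.bucket. A NULL in a compared column never satisfies the condition.
- cust_id=8, bucket=QE: no o row matches, row kept with o columns NULL.
- cust_id=4, bucket=QE: no o row matches, row kept with o columns NULL.
- cust_id=8, bucket=CR: no o row matches, row kept with o columns NULL.
- cust_id=8, bucket=QE: no o row matches, row kept with o columns NULL.
- cust_id=5, bucket=CR: no o row matches, row kept with o columns NULL.
- cust_id=5, bucket=PD: 1 matching o row(s), so 1 row(s) emitted.
- cust_id=NULL, bucket=CR: no o row matches, row kept with o columns NULL.
After projecting and ordering:
o.amount | o.cust_id | c.name
74 | 5 | NULL
NULL | NULL | Dave
NULL | NULL | Eve
NULL | NULL | Yara
NULL | NULL | Zane
NULL | NULL | NULL
NULL | NULL | NULL

(74, 5, NULL); (NULL, NULL, Dave); (NULL, NULL, Eve); (NULL, NULL, Yara); (NULL, NULL, Zane); (NULL, NULL, NULL); (NULL, NULL, NULL)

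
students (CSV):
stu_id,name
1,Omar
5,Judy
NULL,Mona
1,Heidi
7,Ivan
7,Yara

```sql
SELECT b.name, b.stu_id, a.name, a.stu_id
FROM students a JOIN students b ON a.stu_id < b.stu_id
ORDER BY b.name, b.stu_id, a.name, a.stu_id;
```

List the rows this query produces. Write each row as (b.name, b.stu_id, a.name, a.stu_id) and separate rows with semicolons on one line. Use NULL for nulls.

INNER JOIN keeps only pairs where the ON condition holds.
Matching on a.stu_id < b.stu_id. A NULL in a compared column never satisfies the condition.
- a[0] stu_id=1 → 3 match(es) in b → 3 row(s).
- a[1] stu_id=5 → 2 match(es) in b → 2 row(s).
- a[2] stu_id=NULL → no match; dropped.
- a[3] stu_id=1 → 3 match(es) in b → 3 row(s).
- a[4] stu_id=7 → no match; dropped.
- a[5] stu_id=7 → no match; dropped.
After projecting and ordering:
b.name | b.stu_id | a.name | a.stu_id
Ivan | 7 | Heidi | 1
Ivan | 7 | Judy | 5
Ivan | 7 | Omar | 1
Judy | 5 | Heidi | 1
Judy | 5 | Omar | 1
Yara | 7 | Heidi | 1
Yara | 7 | Judy | 5
Yara | 7 | Omar | 1

(Ivan, 7, Heidi, 1); (Ivan, 7, Judy, 5); (Ivan, 7, Omar, 1); (Judy, 5, Heidi, 1); (Judy, 5, Omar, 1); (Yara, 7, Heidi, 1); (Yara, 7, Judy, 5); (Yara, 7, Omar, 1)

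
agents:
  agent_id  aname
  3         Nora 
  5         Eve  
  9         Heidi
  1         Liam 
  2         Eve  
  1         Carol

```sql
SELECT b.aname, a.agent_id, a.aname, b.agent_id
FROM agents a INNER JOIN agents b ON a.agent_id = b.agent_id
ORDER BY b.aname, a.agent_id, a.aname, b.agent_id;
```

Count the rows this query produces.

8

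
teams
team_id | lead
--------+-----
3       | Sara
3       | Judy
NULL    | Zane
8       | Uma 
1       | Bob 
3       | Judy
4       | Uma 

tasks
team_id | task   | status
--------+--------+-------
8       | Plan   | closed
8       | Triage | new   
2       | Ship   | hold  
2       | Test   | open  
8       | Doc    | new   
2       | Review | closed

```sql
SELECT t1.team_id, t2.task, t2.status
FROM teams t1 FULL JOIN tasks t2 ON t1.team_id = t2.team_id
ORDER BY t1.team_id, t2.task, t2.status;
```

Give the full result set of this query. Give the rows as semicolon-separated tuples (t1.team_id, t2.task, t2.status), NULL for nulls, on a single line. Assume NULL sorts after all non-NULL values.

(1, NULL, NULL); (3, NULL, NULL); (3, NULL, NULL); (3, NULL, NULL); (4, NULL, NULL); (8, Doc, new); (8, Plan, closed); (8, Triage, new); (NULL, Review, closed); (NULL, Ship, hold); (NULL, Test, open); (NULL, NULL, NULL)

FULL OUTER JOIN keeps every row from both sides; unmatched rows get NULL for the other side's columns.
Matching on t1.team_id = t2.team_id. A NULL in a compared column never satisfies the condition.
- t1 row (team_id=3): no match → kept, t2 columns NULL.
- t1 row (team_id=3): no match → kept, t2 columns NULL.
- t1 row (team_id=NULL): no match → kept, t2 columns NULL.
- t1 row (team_id=8): matches 3 t2 row(s) → 3 output row(s).
- t1 row (team_id=1): no match → kept, t2 columns NULL.
- t1 row (team_id=3): no match → kept, t2 columns NULL.
- t1 row (team_id=4): no match → kept, t2 columns NULL.
- 3 t2 row(s) had no t1 match → kept, t1 columns NULL.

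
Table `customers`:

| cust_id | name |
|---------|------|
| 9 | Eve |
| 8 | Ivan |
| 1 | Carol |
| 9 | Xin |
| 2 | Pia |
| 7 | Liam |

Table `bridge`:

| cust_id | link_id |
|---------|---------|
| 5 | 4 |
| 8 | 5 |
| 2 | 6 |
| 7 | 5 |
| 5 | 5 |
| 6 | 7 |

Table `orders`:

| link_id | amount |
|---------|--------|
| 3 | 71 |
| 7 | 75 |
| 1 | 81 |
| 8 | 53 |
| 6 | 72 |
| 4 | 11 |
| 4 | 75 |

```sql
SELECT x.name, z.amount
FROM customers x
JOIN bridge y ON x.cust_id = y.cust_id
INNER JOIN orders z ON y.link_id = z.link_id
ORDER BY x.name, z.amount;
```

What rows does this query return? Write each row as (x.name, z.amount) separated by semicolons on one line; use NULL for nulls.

(Pia, 72)

Evaluate left to right. First `customers x INNER JOIN bridge y` on cust_id: 3 row(s).
Then INNER JOIN `orders z` on link_id: keep only rows whose y.link_id appears in z.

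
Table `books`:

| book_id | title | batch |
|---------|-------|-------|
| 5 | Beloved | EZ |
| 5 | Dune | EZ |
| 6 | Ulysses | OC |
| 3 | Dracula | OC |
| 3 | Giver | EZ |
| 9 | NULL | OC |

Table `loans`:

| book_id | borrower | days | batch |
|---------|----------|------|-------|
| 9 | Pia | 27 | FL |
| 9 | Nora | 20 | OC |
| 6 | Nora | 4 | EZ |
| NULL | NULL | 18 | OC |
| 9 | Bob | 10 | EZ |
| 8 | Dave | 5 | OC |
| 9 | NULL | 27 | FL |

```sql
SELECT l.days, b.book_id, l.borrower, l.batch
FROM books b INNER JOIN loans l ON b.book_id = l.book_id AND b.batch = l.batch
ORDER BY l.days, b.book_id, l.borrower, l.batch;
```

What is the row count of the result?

1

INNER JOIN keeps only pairs where the ON condition holds.
Matching on b.book_id = l.book_id AND b.batch = l.batch. A NULL in a compared column never satisfies the condition.
- b row (book_id=5, batch=EZ): no match → dropped.
- b row (book_id=5, batch=EZ): no match → dropped.
- b row (book_id=6, batch=OC): no match → dropped.
- b row (book_id=3, batch=OC): no match → dropped.
- b row (book_id=3, batch=EZ): no match → dropped.
- b row (book_id=9, batch=OC): matches 1 l row(s) → 1 output row(s).
Total: 1 rows.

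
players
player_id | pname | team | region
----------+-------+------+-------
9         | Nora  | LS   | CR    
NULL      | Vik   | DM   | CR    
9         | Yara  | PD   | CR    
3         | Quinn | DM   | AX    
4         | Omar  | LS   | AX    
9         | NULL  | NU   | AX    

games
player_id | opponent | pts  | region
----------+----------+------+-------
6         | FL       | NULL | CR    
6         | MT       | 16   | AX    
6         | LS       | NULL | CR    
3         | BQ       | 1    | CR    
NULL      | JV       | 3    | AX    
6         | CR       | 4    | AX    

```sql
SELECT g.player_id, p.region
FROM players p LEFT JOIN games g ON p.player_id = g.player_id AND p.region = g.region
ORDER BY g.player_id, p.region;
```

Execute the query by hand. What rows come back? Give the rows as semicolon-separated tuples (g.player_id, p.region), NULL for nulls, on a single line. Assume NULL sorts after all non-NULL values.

(NULL, AX); (NULL, AX); (NULL, AX); (NULL, CR); (NULL, CR); (NULL, CR)

LEFT JOIN keeps every row from `players`; unmatched rows get NULL for `games`'s columns.
Matching on p.player_id = g.player_id AND p.region = g.region. A NULL in a compared column never satisfies the condition.
- player_id=9, region=CR: no g row matches, row kept with g columns NULL.
- player_id=NULL, region=CR: no g row matches, row kept with g columns NULL.
- player_id=9, region=CR: no g row matches, row kept with g columns NULL.
- player_id=3, region=AX: no g row matches, row kept with g columns NULL.
- player_id=4, region=AX: no g row matches, row kept with g columns NULL.
- player_id=9, region=AX: no g row matches, row kept with g columns NULL.
After projecting and ordering:
g.player_id | p.region
NULL | AX
NULL | AX
NULL | AX
NULL | CR
NULL | CR
NULL | CR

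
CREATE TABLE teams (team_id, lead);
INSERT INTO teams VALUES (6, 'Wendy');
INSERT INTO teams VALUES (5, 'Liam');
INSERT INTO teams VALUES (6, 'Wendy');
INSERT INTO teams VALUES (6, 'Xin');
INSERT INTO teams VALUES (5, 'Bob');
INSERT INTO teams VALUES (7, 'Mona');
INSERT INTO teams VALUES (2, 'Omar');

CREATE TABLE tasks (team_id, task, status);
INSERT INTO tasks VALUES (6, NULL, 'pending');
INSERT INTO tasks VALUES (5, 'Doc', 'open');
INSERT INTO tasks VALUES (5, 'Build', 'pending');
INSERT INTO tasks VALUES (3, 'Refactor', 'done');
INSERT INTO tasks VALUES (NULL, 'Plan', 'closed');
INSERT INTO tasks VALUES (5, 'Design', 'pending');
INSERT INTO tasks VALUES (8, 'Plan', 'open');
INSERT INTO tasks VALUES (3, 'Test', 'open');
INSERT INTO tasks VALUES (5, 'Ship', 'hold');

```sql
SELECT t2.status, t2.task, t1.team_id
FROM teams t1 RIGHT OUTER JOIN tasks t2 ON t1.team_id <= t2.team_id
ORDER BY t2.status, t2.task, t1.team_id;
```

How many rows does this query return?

RIGHT JOIN keeps every row from `tasks`; unmatched rows get NULL for `teams`'s columns.
Matching on t1.team_id <= t2.team_id. A NULL in a compared column never satisfies the condition.
- t1[0] team_id=6 → 2 match(es) in t2 → 2 row(s).
- t1[1] team_id=5 → 6 match(es) in t2 → 6 row(s).
- t1[2] team_id=6 → 2 match(es) in t2 → 2 row(s).
- t1[3] team_id=6 → 2 match(es) in t2 → 2 row(s).
- t1[4] team_id=5 → 6 match(es) in t2 → 6 row(s).
- t1[5] team_id=7 → 1 match(es) in t2 → 1 row(s).
- t1[6] team_id=2 → 8 match(es) in t2 → 8 row(s).
- plus 1 unmatched t2 row(s), each kept with NULL t1 columns.
Total: 27 matched + 1 padded = 28 rows.

28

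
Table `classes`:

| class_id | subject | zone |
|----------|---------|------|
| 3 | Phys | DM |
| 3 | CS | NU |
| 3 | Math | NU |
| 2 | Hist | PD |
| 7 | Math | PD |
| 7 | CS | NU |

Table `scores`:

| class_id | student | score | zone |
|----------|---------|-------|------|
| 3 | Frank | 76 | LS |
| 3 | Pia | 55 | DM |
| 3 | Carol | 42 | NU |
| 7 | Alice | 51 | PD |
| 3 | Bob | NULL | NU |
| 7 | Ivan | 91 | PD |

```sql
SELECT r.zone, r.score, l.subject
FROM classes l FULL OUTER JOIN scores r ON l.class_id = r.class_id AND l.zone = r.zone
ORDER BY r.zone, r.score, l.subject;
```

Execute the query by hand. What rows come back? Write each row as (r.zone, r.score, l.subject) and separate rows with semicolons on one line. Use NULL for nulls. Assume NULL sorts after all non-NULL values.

(DM, 55, Phys); (LS, 76, NULL); (NU, 42, CS); (NU, 42, Math); (NU, NULL, CS); (NU, NULL, Math); (PD, 51, Math); (PD, 91, Math); (NULL, NULL, CS); (NULL, NULL, Hist)

FULL OUTER JOIN keeps every row from both sides; unmatched rows get NULL for the other side's columns.
Matching on l.class_id = r.class_id AND l.zone = r.zone.
- class_id=3, zone=DM: 1 matching r row(s), so 1 row(s) emitted.
- class_id=3, zone=NU: 2 matching r row(s), so 2 row(s) emitted.
- class_id=3, zone=NU: 2 matching r row(s), so 2 row(s) emitted.
- class_id=2, zone=PD: no r row matches, row kept with r columns NULL.
- class_id=7, zone=PD: 2 matching r row(s), so 2 row(s) emitted.
- class_id=7, zone=NU: no r row matches, row kept with r columns NULL.
- 1 row(s) from r found no l partner → padded with NULL.
After projecting and ordering:
r.zone | r.score | l.subject
DM | 55 | Phys
LS | 76 | NULL
NU | 42 | CS
NU | 42 | Math
NU | NULL | CS
NU | NULL | Math
PD | 51 | Math
PD | 91 | Math
NULL | NULL | CS
NULL | NULL | Hist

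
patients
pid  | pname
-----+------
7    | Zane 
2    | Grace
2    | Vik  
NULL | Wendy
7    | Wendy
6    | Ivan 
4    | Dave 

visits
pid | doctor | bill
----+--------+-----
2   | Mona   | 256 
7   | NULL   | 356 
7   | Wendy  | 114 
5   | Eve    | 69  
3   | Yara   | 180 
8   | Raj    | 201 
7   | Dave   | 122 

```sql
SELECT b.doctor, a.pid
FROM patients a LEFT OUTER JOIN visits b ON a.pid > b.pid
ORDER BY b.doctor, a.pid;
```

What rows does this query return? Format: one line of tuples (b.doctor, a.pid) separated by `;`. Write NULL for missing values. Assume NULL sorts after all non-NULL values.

(Eve, 6); (Eve, 7); (Eve, 7); (Mona, 4); (Mona, 6); (Mona, 7); (Mona, 7); (Yara, 4); (Yara, 6); (Yara, 7); (Yara, 7); (NULL, 2); (NULL, 2); (NULL, NULL)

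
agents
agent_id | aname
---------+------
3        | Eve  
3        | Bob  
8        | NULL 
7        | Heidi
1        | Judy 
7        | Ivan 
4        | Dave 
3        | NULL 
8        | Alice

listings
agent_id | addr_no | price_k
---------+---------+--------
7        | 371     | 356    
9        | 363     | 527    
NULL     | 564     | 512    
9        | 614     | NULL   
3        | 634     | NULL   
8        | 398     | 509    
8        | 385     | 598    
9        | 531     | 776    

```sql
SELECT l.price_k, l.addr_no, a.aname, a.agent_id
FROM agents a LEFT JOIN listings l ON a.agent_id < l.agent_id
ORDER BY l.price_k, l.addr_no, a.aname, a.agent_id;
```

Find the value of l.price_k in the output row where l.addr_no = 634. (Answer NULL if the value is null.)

NULL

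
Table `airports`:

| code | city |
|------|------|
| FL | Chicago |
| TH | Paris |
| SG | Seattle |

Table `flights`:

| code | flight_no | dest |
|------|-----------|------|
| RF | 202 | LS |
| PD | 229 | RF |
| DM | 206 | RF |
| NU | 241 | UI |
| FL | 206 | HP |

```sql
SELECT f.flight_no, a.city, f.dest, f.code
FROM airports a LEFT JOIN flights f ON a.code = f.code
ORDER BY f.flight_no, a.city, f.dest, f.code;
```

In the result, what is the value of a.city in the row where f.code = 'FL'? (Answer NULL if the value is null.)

LEFT JOIN keeps every row from `airports`; unmatched rows get NULL for `flights`'s columns.
Matching on a.code = f.code.
Matched pairs: 1; unmatched a rows kept: 2.

Chicago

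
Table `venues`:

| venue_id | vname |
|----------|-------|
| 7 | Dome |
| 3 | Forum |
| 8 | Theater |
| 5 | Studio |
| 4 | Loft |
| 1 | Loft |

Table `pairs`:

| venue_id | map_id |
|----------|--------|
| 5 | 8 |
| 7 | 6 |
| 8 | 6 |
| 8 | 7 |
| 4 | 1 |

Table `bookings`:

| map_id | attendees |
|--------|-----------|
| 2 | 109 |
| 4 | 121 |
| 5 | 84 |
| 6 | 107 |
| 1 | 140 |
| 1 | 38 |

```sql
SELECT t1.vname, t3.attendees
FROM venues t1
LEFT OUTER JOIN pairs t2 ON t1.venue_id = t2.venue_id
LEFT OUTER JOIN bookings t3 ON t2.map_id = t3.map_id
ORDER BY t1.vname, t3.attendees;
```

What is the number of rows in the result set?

8

Evaluate left to right. First `venues t1 LEFT JOIN pairs t2` on venue_id: 7 row(s).
Then LEFT JOIN `bookings t3` on map_id: each of those 7 rows is kept; rows whose t2.map_id has no match in t3 get NULL for t3's columns.
Result: 8 row(s).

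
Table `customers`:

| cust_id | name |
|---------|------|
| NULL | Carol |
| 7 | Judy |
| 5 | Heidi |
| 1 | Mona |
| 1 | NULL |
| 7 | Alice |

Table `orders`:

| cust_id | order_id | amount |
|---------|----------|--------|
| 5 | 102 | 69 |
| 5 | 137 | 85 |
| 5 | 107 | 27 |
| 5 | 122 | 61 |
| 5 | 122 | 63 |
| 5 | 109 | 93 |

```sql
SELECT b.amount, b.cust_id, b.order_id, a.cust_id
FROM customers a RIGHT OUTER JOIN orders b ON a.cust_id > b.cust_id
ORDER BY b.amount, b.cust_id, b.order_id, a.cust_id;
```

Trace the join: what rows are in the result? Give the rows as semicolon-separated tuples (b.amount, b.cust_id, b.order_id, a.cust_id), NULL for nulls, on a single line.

RIGHT JOIN keeps every row from `orders`; unmatched rows get NULL for `customers`'s columns.
Matching on a.cust_id > b.cust_id. A NULL in a compared column never satisfies the condition.
- cust_id=NULL: no matching b row.
- cust_id=7: 6 matching b row(s), so 6 row(s) emitted.
- cust_id=5: no matching b row.
- cust_id=1: no matching b row.
- cust_id=1: no matching b row.
- cust_id=7: 6 matching b row(s), so 6 row(s) emitted.
- every b row matched at least one a row.

(27, 5, 107, 7); (27, 5, 107, 7); (61, 5, 122, 7); (61, 5, 122, 7); (63, 5, 122, 7); (63, 5, 122, 7); (69, 5, 102, 7); (69, 5, 102, 7); (85, 5, 137, 7); (85, 5, 137, 7); (93, 5, 109, 7); (93, 5, 109, 7)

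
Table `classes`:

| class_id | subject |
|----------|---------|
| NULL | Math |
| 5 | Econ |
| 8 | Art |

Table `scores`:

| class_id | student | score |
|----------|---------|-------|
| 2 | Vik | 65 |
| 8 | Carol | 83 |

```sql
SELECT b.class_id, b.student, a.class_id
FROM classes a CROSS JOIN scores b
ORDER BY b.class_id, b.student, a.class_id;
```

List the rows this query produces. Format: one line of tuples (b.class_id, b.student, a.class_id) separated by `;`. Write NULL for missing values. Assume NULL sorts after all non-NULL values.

(2, Vik, 5); (2, Vik, 8); (2, Vik, NULL); (8, Carol, 5); (8, Carol, 8); (8, Carol, NULL)

CROSS JOIN pairs every row of `classes` with every row of `scores`: 3 × 2 = 6 rows.
After projecting and ordering:
b.class_id | b.student | a.class_id
2 | Vik | 5
2 | Vik | 8
2 | Vik | NULL
8 | Carol | 5
8 | Carol | 8
8 | Carol | NULL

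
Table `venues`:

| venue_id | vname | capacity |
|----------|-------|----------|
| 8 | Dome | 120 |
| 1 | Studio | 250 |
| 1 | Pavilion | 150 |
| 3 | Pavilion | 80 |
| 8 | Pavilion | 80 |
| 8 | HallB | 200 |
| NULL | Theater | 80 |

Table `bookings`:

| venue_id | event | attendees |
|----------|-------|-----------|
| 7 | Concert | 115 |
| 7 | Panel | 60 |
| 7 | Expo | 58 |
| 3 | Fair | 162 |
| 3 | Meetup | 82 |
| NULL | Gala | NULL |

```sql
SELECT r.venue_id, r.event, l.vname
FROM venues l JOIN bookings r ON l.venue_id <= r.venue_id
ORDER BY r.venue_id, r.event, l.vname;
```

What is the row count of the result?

INNER JOIN keeps only pairs where the ON condition holds.
Matching on l.venue_id <= r.venue_id. A NULL in a compared column never satisfies the condition.
- l (venue_id=8) has no partner → excluded.
- l (venue_id=1) pairs with 5 row(s) of r.
- l (venue_id=1) pairs with 5 row(s) of r.
- l (venue_id=3) pairs with 5 row(s) of r.
- l (venue_id=8) has no partner → excluded.
- l (venue_id=8) has no partner → excluded.
- l (venue_id=NULL) has no partner → excluded.
Total: 15 rows.

15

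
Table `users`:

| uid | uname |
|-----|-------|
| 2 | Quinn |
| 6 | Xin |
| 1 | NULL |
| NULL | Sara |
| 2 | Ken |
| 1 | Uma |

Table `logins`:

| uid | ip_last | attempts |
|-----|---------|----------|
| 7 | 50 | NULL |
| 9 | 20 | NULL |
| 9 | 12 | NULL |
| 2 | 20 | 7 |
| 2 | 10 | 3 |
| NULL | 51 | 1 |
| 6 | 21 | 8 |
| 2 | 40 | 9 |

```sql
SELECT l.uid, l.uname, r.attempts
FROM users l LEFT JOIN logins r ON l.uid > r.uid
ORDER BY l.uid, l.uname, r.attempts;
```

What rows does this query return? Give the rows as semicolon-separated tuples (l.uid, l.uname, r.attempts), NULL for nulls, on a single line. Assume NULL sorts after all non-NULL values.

LEFT JOIN keeps every row from `users`; unmatched rows get NULL for `logins`'s columns.
Matching on l.uid > r.uid. A NULL in a compared column never satisfies the condition.
Matched pairs: 3; unmatched l rows kept: 5.

(1, Uma, NULL); (1, NULL, NULL); (2, Ken, NULL); (2, Quinn, NULL); (6, Xin, 3); (6, Xin, 7); (6, Xin, 9); (NULL, Sara, NULL)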